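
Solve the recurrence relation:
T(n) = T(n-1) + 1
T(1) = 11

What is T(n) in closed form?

Unrolling: T(n) = T(1) + 1·(n-1) = 11 + 1(n-1) = n + 10.

Answer: T(n) = n + 10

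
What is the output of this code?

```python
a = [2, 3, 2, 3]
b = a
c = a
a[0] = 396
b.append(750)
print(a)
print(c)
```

Key concept: multiple aliases.
Step by step:
`a = [2, 3, 2, 3]` → a = [2, 3, 2, 3]
`b = a` → b = [2, 3, 2, 3] (same object as a)
`c = a` → c = [2, 3, 2, 3] (same object as a, b)
`a[0] = 396` → a = [396, 3, 2, 3] (same object as b, c); b = [396, 3, 2, 3] (same object as a, c); c = [396, 3, 2, 3] (same object as a, b)
`b.append(750)` → a = [396, 3, 2, 3, 750] (same object as b, c); b = [396, 3, 2, 3, 750] (same object as a, c); c = [396, 3, 2, 3, 750] (same object as a, b)
`print(a)` → prints [396, 3, 2, 3, 750]
`print(c)` → prints [396, 3, 2, 3, 750]

Answer:
[396, 3, 2, 3, 750]
[396, 3, 2, 3, 750]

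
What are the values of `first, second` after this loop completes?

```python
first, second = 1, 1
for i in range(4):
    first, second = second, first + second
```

Fibonacci: after 4 iterations
`first, second` takes the values: (1, 1) → (1, 2) → (2, 3) → (3, 5) → (5, 8)

Answer: 5, 8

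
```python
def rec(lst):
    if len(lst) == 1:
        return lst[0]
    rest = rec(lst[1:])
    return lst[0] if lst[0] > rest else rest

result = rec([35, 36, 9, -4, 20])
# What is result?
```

Recursive max over [35, 36, 9, -4, 20] = 36

Answer: 36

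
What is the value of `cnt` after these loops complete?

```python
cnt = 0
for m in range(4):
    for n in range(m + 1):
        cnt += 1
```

Triangle: 1 + 2 + ... + 4
`cnt` takes the values: 0 → 1 → 2 → 3 → 4 → 5 → 6 → 7 → 8 → 9 → 10

Answer: 10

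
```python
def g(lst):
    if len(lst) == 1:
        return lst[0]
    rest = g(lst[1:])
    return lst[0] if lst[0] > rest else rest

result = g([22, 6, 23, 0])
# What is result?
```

Recursive max over [22, 6, 23, 0] = 23

Answer: 23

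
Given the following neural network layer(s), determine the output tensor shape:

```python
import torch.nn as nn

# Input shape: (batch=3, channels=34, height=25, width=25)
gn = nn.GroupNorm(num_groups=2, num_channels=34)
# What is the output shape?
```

Input: (3, 34, 25, 25) -> Output: (3, 34, 25, 25)

Answer: (3, 34, 25, 25)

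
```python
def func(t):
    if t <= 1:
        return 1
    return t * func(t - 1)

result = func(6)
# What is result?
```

func(6) = 6 * 5 * 4 * 3 * 2 * 1 = 720

Answer: 720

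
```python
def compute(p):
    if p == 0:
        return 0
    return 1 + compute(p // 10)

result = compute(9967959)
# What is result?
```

Count of digits of 9967959: 7

Answer: 7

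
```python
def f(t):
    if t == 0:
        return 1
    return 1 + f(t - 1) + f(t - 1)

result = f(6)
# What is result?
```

f(t) = 1 + 2·f(t-1), f(0)=1. Closed form: (1+1)·2^6 - 1 = 127.

Answer: 127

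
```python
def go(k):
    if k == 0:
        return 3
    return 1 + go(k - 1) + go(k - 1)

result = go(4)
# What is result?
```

go(k) = 1 + 2·go(k-1), go(0)=3. Closed form: (3+1)·2^4 - 1 = 63.

Answer: 63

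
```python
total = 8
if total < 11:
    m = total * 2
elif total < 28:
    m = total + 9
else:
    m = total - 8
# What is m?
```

Trace:
`total = 8` → total = 8
`if total < 11: ...` → total < 11 is True → m = 16
So m = 16

Answer: 16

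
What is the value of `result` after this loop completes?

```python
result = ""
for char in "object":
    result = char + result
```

Reverse 'object'
`result` takes the values: "" → "o" → "bo" → "jbo" → "ejbo" → "cejbo" → "tcejbo"

Answer: "tcejbo"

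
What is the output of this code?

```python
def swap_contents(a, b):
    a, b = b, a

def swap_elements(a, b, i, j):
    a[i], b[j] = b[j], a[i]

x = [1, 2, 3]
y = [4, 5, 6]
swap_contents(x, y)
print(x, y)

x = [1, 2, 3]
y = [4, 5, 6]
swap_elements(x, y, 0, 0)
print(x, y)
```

Key concept: parameter rebinding vs mutation.
Step by step:
`x = [1, 2, 3]` → x = [1, 2, 3]
`y = [4, 5, 6]` → y = [4, 5, 6]
`swap_contents(x, y)` → no visible change to tracked variables
`print(x, y)` → prints [1, 2, 3] [4, 5, 6]
`x = [1, 2, 3]` → x = [1, 2, 3]
`y = [4, 5, 6]` → y = [4, 5, 6]
`swap_elements(x, y, 0, 0)` → x = [4, 2, 3]; y = [1, 5, 6]
`print(x, y)` → prints [4, 2, 3] [1, 5, 6]

Answer:
[1, 2, 3] [4, 5, 6]
[4, 2, 3] [1, 5, 6]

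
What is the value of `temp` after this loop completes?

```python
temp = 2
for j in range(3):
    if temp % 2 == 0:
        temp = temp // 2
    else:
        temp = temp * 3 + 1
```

Collatz-style transformation from 2
`temp` takes the values: 2 → 1 → 4 → 2

Answer: 2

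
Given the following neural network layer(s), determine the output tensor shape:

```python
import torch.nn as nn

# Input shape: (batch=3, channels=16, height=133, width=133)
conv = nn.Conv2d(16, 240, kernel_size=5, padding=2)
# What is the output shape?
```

Input: (3, 16, 133, 133) -> Output: (3, 240, 133, 133)

Answer: (3, 240, 133, 133)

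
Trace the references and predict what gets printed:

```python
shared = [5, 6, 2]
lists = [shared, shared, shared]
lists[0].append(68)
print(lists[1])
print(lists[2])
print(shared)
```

Key concept: list of same reference.
Step by step:
`shared = [5, 6, 2]` → shared = [5, 6, 2]
`lists = [shared, shared, shared]` → lists = [[5, 6, 2], [5, 6, 2], [5, 6, 2]]
`lists[0].append(68)` → shared = [5, 6, 2, 68]; lists = [[5, 6, 2, 68], [5, 6, 2, 68], [5, 6, 2, 68]]
`print(lists[1])` → prints [5, 6, 2, 68]
`print(lists[2])` → prints [5, 6, 2, 68]
`print(shared)` → prints [5, 6, 2, 68]

Answer:
[5, 6, 2, 68]
[5, 6, 2, 68]
[5, 6, 2, 68]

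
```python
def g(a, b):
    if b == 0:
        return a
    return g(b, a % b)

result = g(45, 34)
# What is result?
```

g(45, 34) -> g(34, 11) -> g(11, 1) -> g(1, 0) -> 1

Answer: 1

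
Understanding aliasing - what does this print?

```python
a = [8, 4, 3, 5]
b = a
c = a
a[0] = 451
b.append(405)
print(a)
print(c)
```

Key concept: multiple aliases.
Step by step:
`a = [8, 4, 3, 5]` → a = [8, 4, 3, 5]
`b = a` → b = [8, 4, 3, 5] (same object as a)
`c = a` → c = [8, 4, 3, 5] (same object as a, b)
`a[0] = 451` → a = [451, 4, 3, 5] (same object as b, c); b = [451, 4, 3, 5] (same object as a, c); c = [451, 4, 3, 5] (same object as a, b)
`b.append(405)` → a = [451, 4, 3, 5, 405] (same object as b, c); b = [451, 4, 3, 5, 405] (same object as a, c); c = [451, 4, 3, 5, 405] (same object as a, b)
`print(a)` → prints [451, 4, 3, 5, 405]
`print(c)` → prints [451, 4, 3, 5, 405]

Answer:
[451, 4, 3, 5, 405]
[451, 4, 3, 5, 405]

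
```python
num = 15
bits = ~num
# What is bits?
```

Trace:
`num = 15` → num = 15
`bits = ~num` → bits = -16
So bits = -16

Answer: -16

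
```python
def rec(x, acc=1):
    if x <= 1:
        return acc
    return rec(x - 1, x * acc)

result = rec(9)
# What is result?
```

Accumulator trace (n, acc): (9, 1) -> (8, 9) -> (7, 72) -> (6, 504) -> (5, 3024) -> (4, 15120) -> (3, 60480) -> (2, 181440) -> (1, 362880) -> return 362880

Answer: 362880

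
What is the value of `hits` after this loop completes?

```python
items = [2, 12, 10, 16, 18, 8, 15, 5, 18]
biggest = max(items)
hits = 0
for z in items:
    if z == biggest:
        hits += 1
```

Count of max value 18 in [2, 12, 10, 16, 18, 8, 15, 5, 18]
`hits` takes the values: 0 → 1 → 2

Answer: 2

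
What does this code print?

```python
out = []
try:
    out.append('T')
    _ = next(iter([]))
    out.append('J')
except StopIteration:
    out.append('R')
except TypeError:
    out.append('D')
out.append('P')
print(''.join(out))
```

Execution trace: 'T' (try body) → 'R' (except StopIteration) → 'P' (after the try/except). Output: TRP

Answer: TRP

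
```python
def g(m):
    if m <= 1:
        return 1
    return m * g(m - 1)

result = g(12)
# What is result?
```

g(12) = 12 * 11 * 10 * 9 * 8 * 7 * 6 * 5 * 4 * 3 * 2 * 1 = 479001600

Answer: 479001600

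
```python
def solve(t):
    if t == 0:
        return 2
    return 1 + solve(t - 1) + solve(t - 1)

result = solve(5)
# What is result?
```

solve(t) = 1 + 2·solve(t-1), solve(0)=2. Closed form: (2+1)·2^5 - 1 = 95.

Answer: 95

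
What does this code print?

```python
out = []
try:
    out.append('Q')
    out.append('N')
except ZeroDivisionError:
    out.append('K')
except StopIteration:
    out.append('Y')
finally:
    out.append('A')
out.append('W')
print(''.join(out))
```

Execution trace: 'Q' (try body) → 'N' (try body, no exception) → 'A' (finally) → 'W' (after the try/except). Output: QNAW

Answer: QNAW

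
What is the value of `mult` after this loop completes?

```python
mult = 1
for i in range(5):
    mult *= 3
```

3^5 = 243
`mult` takes the values: 1 → 3 → 9 → 27 → 81 → 243

Answer: 243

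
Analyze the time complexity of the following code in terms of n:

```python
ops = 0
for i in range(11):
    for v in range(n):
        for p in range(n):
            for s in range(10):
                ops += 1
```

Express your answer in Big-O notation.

Each loop level contributes: 1 × n × n × 1. Multiplying the contributions gives O(n^2).

Answer: O(n^2)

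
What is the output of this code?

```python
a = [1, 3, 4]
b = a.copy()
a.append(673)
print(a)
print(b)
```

Key concept: list.copy() creates independent copy.
Step by step:
`a = [1, 3, 4]` → a = [1, 3, 4]
`b = a.copy()` → b = [1, 3, 4]
`a.append(673)` → a = [1, 3, 4, 673]
`print(a)` → prints [1, 3, 4, 673]
`print(b)` → prints [1, 3, 4]

Answer:
[1, 3, 4, 673]
[1, 3, 4]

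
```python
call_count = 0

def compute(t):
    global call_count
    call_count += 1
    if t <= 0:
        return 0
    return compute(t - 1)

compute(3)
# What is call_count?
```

Linear recursion stepping by 1: 4 calls from t=3 down to ≤0.

Answer: 4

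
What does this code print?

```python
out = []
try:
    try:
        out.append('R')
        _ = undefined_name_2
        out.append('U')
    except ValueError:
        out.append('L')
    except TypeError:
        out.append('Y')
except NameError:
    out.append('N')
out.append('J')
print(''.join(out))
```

Execution trace: 'R' (inner try body) → 'N' (outer except NameError) → 'J' (after the try/except). Output: RNJ

Answer: RNJ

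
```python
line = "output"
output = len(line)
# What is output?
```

Trace:
`line = "output"` → line = 'output'
`output = len(line)` → output = 6
So output = 6

Answer: 6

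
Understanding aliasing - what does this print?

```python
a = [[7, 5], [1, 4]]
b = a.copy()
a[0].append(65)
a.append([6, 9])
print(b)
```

Key concept: shallow copy with nested lists.
Step by step:
`a = [[7, 5], [1, 4]]` → a = [[7, 5], [1, 4]]
`b = a.copy()` → b = [[7, 5], [1, 4]]
`a[0].append(65)` → a = [[7, 5, 65], [1, 4]]; b = [[7, 5, 65], [1, 4]]
`a.append([6, 9])` → a = [[7, 5, 65], [1, 4], [6, 9]]
`print(b)` → prints [[7, 5, 65], [1, 4]]

Answer: [[7, 5, 65], [1, 4]]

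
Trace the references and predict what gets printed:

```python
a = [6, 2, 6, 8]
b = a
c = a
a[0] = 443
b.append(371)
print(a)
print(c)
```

Key concept: multiple aliases.
Step by step:
`a = [6, 2, 6, 8]` → a = [6, 2, 6, 8]
`b = a` → b = [6, 2, 6, 8] (same object as a)
`c = a` → c = [6, 2, 6, 8] (same object as a, b)
`a[0] = 443` → a = [443, 2, 6, 8] (same object as b, c); b = [443, 2, 6, 8] (same object as a, c); c = [443, 2, 6, 8] (same object as a, b)
`b.append(371)` → a = [443, 2, 6, 8, 371] (same object as b, c); b = [443, 2, 6, 8, 371] (same object as a, c); c = [443, 2, 6, 8, 371] (same object as a, b)
`print(a)` → prints [443, 2, 6, 8, 371]
`print(c)` → prints [443, 2, 6, 8, 371]

Answer:
[443, 2, 6, 8, 371]
[443, 2, 6, 8, 371]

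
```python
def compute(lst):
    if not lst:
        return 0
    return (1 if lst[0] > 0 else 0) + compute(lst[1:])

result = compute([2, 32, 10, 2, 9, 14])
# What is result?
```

Count of positive elements in [2, 32, 10, 2, 9, 14] = 6

Answer: 6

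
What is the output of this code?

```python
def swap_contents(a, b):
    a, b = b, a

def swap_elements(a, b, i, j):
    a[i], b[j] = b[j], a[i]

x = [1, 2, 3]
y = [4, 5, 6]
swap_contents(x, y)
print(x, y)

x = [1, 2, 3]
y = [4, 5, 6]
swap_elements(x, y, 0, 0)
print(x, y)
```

Key concept: parameter rebinding vs mutation.
Step by step:
`x = [1, 2, 3]` → x = [1, 2, 3]
`y = [4, 5, 6]` → y = [4, 5, 6]
`swap_contents(x, y)` → no visible change to tracked variables
`print(x, y)` → prints [1, 2, 3] [4, 5, 6]
`x = [1, 2, 3]` → x = [1, 2, 3]
`y = [4, 5, 6]` → y = [4, 5, 6]
`swap_elements(x, y, 0, 0)` → x = [4, 2, 3]; y = [1, 5, 6]
`print(x, y)` → prints [4, 2, 3] [1, 5, 6]

Answer:
[1, 2, 3] [4, 5, 6]
[4, 2, 3] [1, 5, 6]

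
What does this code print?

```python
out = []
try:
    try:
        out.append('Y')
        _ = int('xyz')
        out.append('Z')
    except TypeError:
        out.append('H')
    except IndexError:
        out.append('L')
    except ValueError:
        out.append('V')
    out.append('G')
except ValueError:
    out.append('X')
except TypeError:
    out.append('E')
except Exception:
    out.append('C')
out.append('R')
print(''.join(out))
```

Execution trace: 'Y' (inner try body) → 'V' (inner except ValueError) → 'G' (try body, no exception) → 'R' (after the try/except). Output: YVGR

Answer: YVGR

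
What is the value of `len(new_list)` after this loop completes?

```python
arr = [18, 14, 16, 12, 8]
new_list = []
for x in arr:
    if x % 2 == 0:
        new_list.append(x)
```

Count even numbers in [18, 14, 16, 12, 8]
`new_list` takes the values: [] → [18] → [18, 14] → [18, 14, 16] → [18, 14, 16, 12] → [18, 14, 16, 12, 8]
So `len(new_list)` = 5

Answer: 5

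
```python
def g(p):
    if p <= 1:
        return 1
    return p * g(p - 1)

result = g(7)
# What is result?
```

g(7) = 7 * 6 * 5 * 4 * 3 * 2 * 1 = 5040

Answer: 5040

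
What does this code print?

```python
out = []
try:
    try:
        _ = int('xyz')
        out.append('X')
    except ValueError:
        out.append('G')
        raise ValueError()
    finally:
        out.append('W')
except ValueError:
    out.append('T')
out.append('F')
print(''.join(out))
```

Execution trace: 'G' (inner except ValueError) → 'W' (inner finally) → 'T' (outer except ValueError) → 'F' (after the try/except). Output: GWTF

Answer: GWTF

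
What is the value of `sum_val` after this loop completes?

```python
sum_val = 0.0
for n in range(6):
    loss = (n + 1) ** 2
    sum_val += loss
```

Sum of squared losses 1² + 2² + ... + 6²
`sum_val` takes the values: 0.0 → 1.0 → 5.0 → 14.0 → 30.0 → 55.0 → 91.0

Answer: 91.0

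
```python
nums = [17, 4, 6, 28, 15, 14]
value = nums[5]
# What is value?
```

Trace:
`nums = [17, 4, 6, 28, 15, 14]` → nums = [17, 4, 6, 28, 15, 14]
`value = nums[5]` → value = 14
So value = 14

Answer: 14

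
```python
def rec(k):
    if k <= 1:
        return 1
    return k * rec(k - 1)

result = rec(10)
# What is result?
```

rec(10) = 10 * 9 * 8 * 7 * 6 * 5 * 4 * 3 * 2 * 1 = 3628800

Answer: 3628800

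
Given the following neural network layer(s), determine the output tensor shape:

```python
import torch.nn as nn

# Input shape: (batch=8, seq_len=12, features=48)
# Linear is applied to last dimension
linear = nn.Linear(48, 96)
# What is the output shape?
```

Input: (8, 12, 48) -> Output: (8, 12, 96)

Answer: (8, 12, 96)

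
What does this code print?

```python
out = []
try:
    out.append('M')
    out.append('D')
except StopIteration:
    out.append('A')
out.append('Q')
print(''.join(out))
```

Execution trace: 'M' (try body) → 'D' (try body, no exception) → 'Q' (after the try/except). Output: MDQ

Answer: MDQ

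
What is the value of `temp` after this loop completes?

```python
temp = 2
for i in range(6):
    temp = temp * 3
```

Multiply by 3, 6 times: 2 * 3^6 = 1458
`temp` takes the values: 2 → 6 → 18 → 54 → 162 → 486 → 1458

Answer: 1458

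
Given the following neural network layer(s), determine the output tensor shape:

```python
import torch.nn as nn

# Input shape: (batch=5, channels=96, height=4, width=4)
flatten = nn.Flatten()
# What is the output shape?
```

Input: (5, 96, 4, 4) -> Output: (5, 1536)

Answer: (5, 1536)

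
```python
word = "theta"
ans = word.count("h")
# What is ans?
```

Trace:
`word = "theta"` → word = 'theta'
`ans = word.count("h")` → ans = 1
So ans = 1

Answer: 1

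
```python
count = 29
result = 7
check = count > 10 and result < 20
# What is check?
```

Trace:
`count = 29` → count = 29
`result = 7` → result = 7
`check = count > 10 and result < 20` → check = True
So check = True

Answer: True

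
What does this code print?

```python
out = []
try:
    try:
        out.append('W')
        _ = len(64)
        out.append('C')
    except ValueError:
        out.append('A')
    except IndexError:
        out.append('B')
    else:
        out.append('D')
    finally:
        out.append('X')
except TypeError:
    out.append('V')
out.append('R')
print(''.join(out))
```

Execution trace: 'W' (try body) → 'X' (finally) → 'V' (outer except TypeError) → 'R' (after the try/except). Output: WXVR

Answer: WXVR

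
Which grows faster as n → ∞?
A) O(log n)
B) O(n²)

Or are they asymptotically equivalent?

O(log n) vs O(n²): Higher order terms dominate.

Answer: B) O(n²) grows faster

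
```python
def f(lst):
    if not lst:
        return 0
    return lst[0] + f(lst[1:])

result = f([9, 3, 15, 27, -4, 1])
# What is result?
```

9 + 3 + 15 + 27 + (-4) + 1 + 0 = 51

Answer: 51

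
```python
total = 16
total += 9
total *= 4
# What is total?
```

Trace:
`total = 16` → total = 16
`total += 9` → total = 25
`total *= 4` → total = 100
So total = 100

Answer: 100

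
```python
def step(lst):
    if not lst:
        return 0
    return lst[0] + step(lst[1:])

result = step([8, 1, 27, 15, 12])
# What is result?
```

8 + 1 + 27 + 15 + 12 + 0 = 63

Answer: 63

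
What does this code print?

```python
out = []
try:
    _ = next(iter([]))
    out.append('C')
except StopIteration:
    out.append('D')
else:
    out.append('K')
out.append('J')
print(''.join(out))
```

Execution trace: 'D' (except StopIteration) → 'J' (after the try/except). Output: DJ

Answer: DJ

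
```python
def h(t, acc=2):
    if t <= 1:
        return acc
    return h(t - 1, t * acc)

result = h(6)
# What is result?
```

Accumulator trace (n, acc): (6, 2) -> (5, 12) -> (4, 60) -> (3, 240) -> (2, 720) -> (1, 1440) -> return 1440

Answer: 1440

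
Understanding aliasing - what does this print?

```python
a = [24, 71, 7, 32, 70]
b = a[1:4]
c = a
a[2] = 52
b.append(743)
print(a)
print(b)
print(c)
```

Key concept: slice vs alias.
Step by step:
`a = [24, 71, 7, 32, 70]` → a = [24, 71, 7, 32, 70]
`b = a[1:4]` → b = [71, 7, 32]
`c = a` → c = [24, 71, 7, 32, 70] (same object as a)
`a[2] = 52` → a = [24, 71, 52, 32, 70] (same object as c); c = [24, 71, 52, 32, 70] (same object as a)
`b.append(743)` → b = [71, 7, 32, 743]
`print(a)` → prints [24, 71, 52, 32, 70]
`print(b)` → prints [71, 7, 32, 743]
`print(c)` → prints [24, 71, 52, 32, 70]

Answer:
[24, 71, 52, 32, 70]
[71, 7, 32, 743]
[24, 71, 52, 32, 70]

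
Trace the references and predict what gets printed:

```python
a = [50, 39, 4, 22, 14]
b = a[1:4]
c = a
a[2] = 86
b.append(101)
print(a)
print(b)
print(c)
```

Key concept: slice vs alias.
Step by step:
`a = [50, 39, 4, 22, 14]` → a = [50, 39, 4, 22, 14]
`b = a[1:4]` → b = [39, 4, 22]
`c = a` → c = [50, 39, 4, 22, 14] (same object as a)
`a[2] = 86` → a = [50, 39, 86, 22, 14] (same object as c); c = [50, 39, 86, 22, 14] (same object as a)
`b.append(101)` → b = [39, 4, 22, 101]
`print(a)` → prints [50, 39, 86, 22, 14]
`print(b)` → prints [39, 4, 22, 101]
`print(c)` → prints [50, 39, 86, 22, 14]

Answer:
[50, 39, 86, 22, 14]
[39, 4, 22, 101]
[50, 39, 86, 22, 14]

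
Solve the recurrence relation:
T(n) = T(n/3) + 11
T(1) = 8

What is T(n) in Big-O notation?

Each step divides n by 3 and adds 11. After log_3(n) steps we reach T(1)=8. So T(n) = 11·log_3(n) + 8 = O(log n).

Answer: O(log n)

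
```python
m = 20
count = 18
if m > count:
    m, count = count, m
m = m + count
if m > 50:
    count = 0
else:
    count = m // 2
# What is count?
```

Trace:
`m = 20` → m = 20
`count = 18` → count = 18
`if m > count: ...` → m > count is True → m = 18; count = 20
`m = m + count` → m = 38
`if m > 50: ...` → m > 50 is False, take else branch → count = 19
So count = 19

Answer: 19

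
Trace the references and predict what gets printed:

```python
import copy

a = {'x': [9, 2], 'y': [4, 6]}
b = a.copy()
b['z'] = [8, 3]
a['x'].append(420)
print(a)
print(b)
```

Key concept: shallow copy of dict with mutable values.
Step by step:
`a = {'x': [9, 2], 'y': [4, 6]}` → a = {'x': [9, 2], 'y': [4, 6]}
`b = a.copy()` → b = {'x': [9, 2], 'y': [4, 6]}
`b['z'] = [8, 3]` → b = {'x': [9, 2], 'y': [4, 6], 'z': [8, 3]}
`a['x'].append(420)` → a = {'x': [9, 2, 420], 'y': [4, 6]}; b = {'x': [9, 2, 420], 'y': [4, 6], 'z': [8, 3]}
`print(a)` → prints {'x': [9, 2, 420], 'y': [4, 6]}
`print(b)` → prints {'x': [9, 2, 420], 'y': [4, 6], 'z': [8, 3]}

Answer:
{'x': [9, 2, 420], 'y': [4, 6]}
{'x': [9, 2, 420], 'y': [4, 6], 'z': [8, 3]}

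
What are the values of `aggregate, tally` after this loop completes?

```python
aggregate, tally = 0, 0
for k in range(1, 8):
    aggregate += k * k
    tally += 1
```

Sum of squares and count
`aggregate, tally` takes the values: (0, 0) → (1, 0) → (1, 1) → (5, 1) → (5, 2) → (14, 2) → (14, 3) → (30, 3) → (30, 4) → (55, 4) → (55, 5) → (91, 5) → (91, 6) → (140, 6) → (140, 7)

Answer: 140, 7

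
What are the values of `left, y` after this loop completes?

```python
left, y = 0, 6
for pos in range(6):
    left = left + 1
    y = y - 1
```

left goes 0→6, y goes 6→0
`left, y` takes the values: (0, 6) → (1, 6) → (1, 5) → (2, 5) → (2, 4) → (3, 4) → (3, 3) → (4, 3) → (4, 2) → (5, 2) → (5, 1) → (6, 1) → (6, 0)

Answer: 6, 0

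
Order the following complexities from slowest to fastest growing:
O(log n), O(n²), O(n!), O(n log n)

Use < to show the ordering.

Ordered by growth rate: O(log n) < O(n log n) < O(n²) < O(n!)

Answer: O(log n) < O(n log n) < O(n²) < O(n!)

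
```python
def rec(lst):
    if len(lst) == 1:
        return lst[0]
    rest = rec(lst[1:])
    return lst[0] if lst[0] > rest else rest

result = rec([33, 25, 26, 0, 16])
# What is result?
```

Recursive max over [33, 25, 26, 0, 16] = 33

Answer: 33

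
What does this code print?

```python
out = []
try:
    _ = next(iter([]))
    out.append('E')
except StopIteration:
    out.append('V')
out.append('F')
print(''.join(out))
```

Execution trace: 'V' (except StopIteration) → 'F' (after the try/except). Output: VF

Answer: VF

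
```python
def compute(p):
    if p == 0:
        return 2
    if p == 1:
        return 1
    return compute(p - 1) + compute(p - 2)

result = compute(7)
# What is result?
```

Build up from base cases: compute(0)=2, compute(1)=1, compute(2)=3, compute(3)=4, compute(4)=7, compute(5)=11, compute(6)=18, ..., compute(7)=29

Answer: 29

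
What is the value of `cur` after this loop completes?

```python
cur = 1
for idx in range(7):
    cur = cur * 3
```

Multiply by 3, 7 times: 1 * 3^7 = 2187
`cur` takes the values: 1 → 3 → 9 → 27 → 81 → 243 → 729 → 2187

Answer: 2187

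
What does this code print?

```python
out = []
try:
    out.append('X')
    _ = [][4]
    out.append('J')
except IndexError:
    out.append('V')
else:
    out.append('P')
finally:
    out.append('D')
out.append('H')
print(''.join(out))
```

Execution trace: 'X' (try body) → 'V' (except IndexError) → 'D' (finally) → 'H' (after the try/except). Output: XVDH

Answer: XVDH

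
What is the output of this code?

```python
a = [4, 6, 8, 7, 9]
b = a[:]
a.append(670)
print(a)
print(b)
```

Key concept: slice [:] creates copy.
Step by step:
`a = [4, 6, 8, 7, 9]` → a = [4, 6, 8, 7, 9]
`b = a[:]` → b = [4, 6, 8, 7, 9]
`a.append(670)` → a = [4, 6, 8, 7, 9, 670]
`print(a)` → prints [4, 6, 8, 7, 9, 670]
`print(b)` → prints [4, 6, 8, 7, 9]

Answer:
[4, 6, 8, 7, 9, 670]
[4, 6, 8, 7, 9]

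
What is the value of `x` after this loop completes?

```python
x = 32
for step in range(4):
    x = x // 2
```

Halve 4 times: 32 // 2^4 = 2
`x` takes the values: 32 → 16 → 8 → 4 → 2

Answer: 2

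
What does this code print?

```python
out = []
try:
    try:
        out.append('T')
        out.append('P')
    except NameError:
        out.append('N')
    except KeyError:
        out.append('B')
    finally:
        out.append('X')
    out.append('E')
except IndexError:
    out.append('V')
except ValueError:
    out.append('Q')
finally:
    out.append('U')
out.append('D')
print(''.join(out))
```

Execution trace: 'T' (inner try body) → 'P' (inner try body, no exception) → 'X' (inner finally) → 'E' (try body, no exception) → 'U' (finally) → 'D' (after the try/except). Output: TPXEUD

Answer: TPXEUD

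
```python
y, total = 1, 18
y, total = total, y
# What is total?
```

Trace:
`y, total = 1, 18` → y = 1; total = 18
`y, total = total, y` → y = 18; total = 1
So total = 1

Answer: 1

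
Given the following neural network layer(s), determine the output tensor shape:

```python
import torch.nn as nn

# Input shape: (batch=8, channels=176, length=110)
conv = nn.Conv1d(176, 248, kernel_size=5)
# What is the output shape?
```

Input: (8, 176, 110) -> Output: (8, 248, 106)

Answer: (8, 248, 106)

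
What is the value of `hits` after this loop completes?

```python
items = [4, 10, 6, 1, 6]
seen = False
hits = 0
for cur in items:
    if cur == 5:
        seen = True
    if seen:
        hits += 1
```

Count elements after first 5 in [4, 10, 6, 1, 6]
`hits` takes the values: 0

Answer: 0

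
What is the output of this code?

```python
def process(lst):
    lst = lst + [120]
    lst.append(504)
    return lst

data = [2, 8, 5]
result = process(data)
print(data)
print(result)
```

Key concept: rebinding parameter vs mutation.
Step by step:
`data = [2, 8, 5]` → data = [2, 8, 5]
`result = process(data)` → result = [2, 8, 5, 120, 504]
`print(data)` → prints [2, 8, 5]
`print(result)` → prints [2, 8, 5, 120, 504]

Answer:
[2, 8, 5]
[2, 8, 5, 120, 504]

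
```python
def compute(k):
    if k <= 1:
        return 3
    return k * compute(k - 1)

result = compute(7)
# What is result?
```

compute(7) = 7 * 6 * 5 * 4 * 3 * 2 * 3 = 15120

Answer: 15120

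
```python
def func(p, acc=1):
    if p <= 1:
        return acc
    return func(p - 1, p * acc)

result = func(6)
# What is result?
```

Accumulator trace (n, acc): (6, 1) -> (5, 6) -> (4, 30) -> (3, 120) -> (2, 360) -> (1, 720) -> return 720

Answer: 720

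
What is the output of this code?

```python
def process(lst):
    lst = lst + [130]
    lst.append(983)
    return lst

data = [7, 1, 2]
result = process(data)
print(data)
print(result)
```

Key concept: rebinding parameter vs mutation.
Step by step:
`data = [7, 1, 2]` → data = [7, 1, 2]
`result = process(data)` → result = [7, 1, 2, 130, 983]
`print(data)` → prints [7, 1, 2]
`print(result)` → prints [7, 1, 2, 130, 983]

Answer:
[7, 1, 2]
[7, 1, 2, 130, 983]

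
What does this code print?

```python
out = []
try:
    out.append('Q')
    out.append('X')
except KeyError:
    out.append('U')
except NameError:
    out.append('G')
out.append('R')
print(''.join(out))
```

Execution trace: 'Q' (try body) → 'X' (try body, no exception) → 'R' (after the try/except). Output: QXR

Answer: QXR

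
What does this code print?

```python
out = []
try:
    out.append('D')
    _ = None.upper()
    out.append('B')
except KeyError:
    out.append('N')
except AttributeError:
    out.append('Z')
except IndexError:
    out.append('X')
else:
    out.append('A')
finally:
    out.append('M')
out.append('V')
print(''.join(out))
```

Execution trace: 'D' (try body) → 'Z' (except AttributeError) → 'M' (finally) → 'V' (after the try/except). Output: DZMV

Answer: DZMV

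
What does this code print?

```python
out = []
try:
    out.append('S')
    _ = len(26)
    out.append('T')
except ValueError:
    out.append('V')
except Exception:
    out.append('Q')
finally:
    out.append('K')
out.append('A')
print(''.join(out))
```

Execution trace: 'S' (try body) → 'Q' (except Exception) → 'K' (finally) → 'A' (after the try/except). Output: SQKA

Answer: SQKA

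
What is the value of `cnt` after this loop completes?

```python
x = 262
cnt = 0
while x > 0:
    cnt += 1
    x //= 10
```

Count digits by repeated division by 10
`cnt` takes the values: 0 → 1 → 2 → 3

Answer: 3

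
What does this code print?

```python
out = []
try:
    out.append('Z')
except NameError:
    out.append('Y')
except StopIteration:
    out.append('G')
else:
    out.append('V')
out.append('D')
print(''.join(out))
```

Execution trace: 'Z' (try body, no exception) → 'V' (else) → 'D' (after the try/except). Output: ZVD

Answer: ZVD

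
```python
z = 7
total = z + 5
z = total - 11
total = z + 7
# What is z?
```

Trace:
`z = 7` → z = 7
`total = z + 5` → total = 12
`z = total - 11` → z = 1
`total = z + 7` → total = 8
So z = 1

Answer: 1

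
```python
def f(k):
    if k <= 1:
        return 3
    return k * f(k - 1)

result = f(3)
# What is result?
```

f(3) = 3 * 2 * 3 = 18

Answer: 18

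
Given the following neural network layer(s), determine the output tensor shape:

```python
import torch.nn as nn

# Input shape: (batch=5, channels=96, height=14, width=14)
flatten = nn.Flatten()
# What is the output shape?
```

Input: (5, 96, 14, 14) -> Output: (5, 18816)

Answer: (5, 18816)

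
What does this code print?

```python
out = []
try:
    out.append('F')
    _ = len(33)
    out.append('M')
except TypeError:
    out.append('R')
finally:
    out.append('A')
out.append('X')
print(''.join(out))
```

Execution trace: 'F' (try body) → 'R' (except TypeError) → 'A' (finally) → 'X' (after the try/except). Output: FRAX

Answer: FRAX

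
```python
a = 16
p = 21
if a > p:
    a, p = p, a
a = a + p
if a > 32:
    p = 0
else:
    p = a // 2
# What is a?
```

Trace:
`a = 16` → a = 16
`p = 21` → p = 21
`if a > p: ...` → a > p is False → no variable changes
`a = a + p` → a = 37
`if a > 32: ...` → a > 32 is True → p = 0
So a = 37

Answer: 37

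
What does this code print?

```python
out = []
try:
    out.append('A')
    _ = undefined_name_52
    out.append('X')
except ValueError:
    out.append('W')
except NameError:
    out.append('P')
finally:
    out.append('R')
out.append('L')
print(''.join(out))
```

Execution trace: 'A' (try body) → 'P' (except NameError) → 'R' (finally) → 'L' (after the try/except). Output: APRL

Answer: APRL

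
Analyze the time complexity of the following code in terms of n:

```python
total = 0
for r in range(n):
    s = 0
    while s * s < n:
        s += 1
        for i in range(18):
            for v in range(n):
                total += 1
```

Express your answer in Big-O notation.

Each loop level contributes: n × √n × 1 × n. Multiplying the contributions gives O(n^2√n).

Answer: O(n^2√n)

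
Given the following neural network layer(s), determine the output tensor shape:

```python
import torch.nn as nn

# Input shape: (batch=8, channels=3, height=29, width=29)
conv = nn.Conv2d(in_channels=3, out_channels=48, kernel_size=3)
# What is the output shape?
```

Input: (8, 3, 29, 29) -> Output: (8, 48, 27, 27)

Answer: (8, 48, 27, 27)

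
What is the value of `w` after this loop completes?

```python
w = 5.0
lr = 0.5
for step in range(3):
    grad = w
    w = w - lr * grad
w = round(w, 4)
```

Gradient descent: w = 5.0 * (1 - 0.5)^3
`w` takes the values: 5.0 → 2.5 → 1.25 → 0.625

Answer: 0.625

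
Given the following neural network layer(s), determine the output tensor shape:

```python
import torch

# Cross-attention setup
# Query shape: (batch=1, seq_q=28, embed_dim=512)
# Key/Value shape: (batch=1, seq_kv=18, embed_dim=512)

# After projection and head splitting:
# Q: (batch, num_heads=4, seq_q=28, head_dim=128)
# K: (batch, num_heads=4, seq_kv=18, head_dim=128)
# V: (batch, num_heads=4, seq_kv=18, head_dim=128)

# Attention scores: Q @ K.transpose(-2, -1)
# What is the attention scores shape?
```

Input: (1, 28, 512) -> Output: (1, 4, 28, 18)

Answer: (1, 4, 28, 18)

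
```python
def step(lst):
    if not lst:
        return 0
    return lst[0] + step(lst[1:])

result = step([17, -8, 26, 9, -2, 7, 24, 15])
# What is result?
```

17 + (-8) + 26 + 9 + (-2) + 7 + 24 + 15 + 0 = 88

Answer: 88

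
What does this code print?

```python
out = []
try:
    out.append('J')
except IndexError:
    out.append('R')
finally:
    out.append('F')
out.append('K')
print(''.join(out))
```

Execution trace: 'J' (try body, no exception) → 'F' (finally) → 'K' (after the try/except). Output: JFK

Answer: JFK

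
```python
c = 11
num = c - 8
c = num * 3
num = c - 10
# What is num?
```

Trace:
`c = 11` → c = 11
`num = c - 8` → num = 3
`c = num * 3` → c = 9
`num = c - 10` → num = -1
So num = -1

Answer: -1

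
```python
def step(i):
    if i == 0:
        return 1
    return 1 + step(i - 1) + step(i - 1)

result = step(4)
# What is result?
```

step(i) = 1 + 2·step(i-1), step(0)=1. Closed form: (1+1)·2^4 - 1 = 31.

Answer: 31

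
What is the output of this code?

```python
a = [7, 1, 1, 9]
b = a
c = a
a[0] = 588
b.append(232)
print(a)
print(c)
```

Key concept: multiple aliases.
Step by step:
`a = [7, 1, 1, 9]` → a = [7, 1, 1, 9]
`b = a` → b = [7, 1, 1, 9] (same object as a)
`c = a` → c = [7, 1, 1, 9] (same object as a, b)
`a[0] = 588` → a = [588, 1, 1, 9] (same object as b, c); b = [588, 1, 1, 9] (same object as a, c); c = [588, 1, 1, 9] (same object as a, b)
`b.append(232)` → a = [588, 1, 1, 9, 232] (same object as b, c); b = [588, 1, 1, 9, 232] (same object as a, c); c = [588, 1, 1, 9, 232] (same object as a, b)
`print(a)` → prints [588, 1, 1, 9, 232]
`print(c)` → prints [588, 1, 1, 9, 232]

Answer:
[588, 1, 1, 9, 232]
[588, 1, 1, 9, 232]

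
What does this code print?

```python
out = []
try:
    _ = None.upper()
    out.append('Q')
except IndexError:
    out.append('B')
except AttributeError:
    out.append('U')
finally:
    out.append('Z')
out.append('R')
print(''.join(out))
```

Execution trace: 'U' (except AttributeError) → 'Z' (finally) → 'R' (after the try/except). Output: UZR

Answer: UZR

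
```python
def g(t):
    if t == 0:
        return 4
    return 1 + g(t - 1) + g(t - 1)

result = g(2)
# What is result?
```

g(t) = 1 + 2·g(t-1), g(0)=4. Closed form: (4+1)·2^2 - 1 = 19.

Answer: 19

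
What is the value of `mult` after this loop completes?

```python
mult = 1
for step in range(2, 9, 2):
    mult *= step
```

Product of even numbers 2 to 8
`mult` takes the values: 1 → 2 → 8 → 48 → 384

Answer: 384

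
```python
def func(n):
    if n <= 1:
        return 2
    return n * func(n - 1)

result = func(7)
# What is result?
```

func(7) = 7 * 6 * 5 * 4 * 3 * 2 * 2 = 10080

Answer: 10080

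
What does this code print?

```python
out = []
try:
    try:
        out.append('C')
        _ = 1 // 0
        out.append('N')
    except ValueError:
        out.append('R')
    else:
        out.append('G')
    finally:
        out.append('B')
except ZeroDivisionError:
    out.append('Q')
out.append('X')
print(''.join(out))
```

Execution trace: 'C' (try body) → 'B' (finally) → 'Q' (outer except ZeroDivisionError) → 'X' (after the try/except). Output: CBQX

Answer: CBQX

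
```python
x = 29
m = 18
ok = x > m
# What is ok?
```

Trace:
`x = 29` → x = 29
`m = 18` → m = 18
`ok = x > m` → ok = True
So ok = True

Answer: True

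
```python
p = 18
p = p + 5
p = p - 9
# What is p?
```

Trace:
`p = 18` → p = 18
`p = p + 5` → p = 23
`p = p - 9` → p = 14
So p = 14

Answer: 14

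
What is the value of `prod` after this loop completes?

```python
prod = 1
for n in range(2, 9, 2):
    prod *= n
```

Product of even numbers 2 to 8
`prod` takes the values: 1 → 2 → 8 → 48 → 384

Answer: 384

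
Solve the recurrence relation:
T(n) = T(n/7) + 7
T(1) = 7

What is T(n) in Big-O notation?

Each step divides n by 7 and adds 7. After log_7(n) steps we reach T(1)=7. So T(n) = 7·log_7(n) + 7 = O(log n).

Answer: O(log n)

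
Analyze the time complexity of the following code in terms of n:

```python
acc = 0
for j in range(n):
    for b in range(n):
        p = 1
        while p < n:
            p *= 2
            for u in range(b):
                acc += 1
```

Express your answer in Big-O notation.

Each loop level contributes: n × n × log n × n. Multiplying the contributions gives O(n^3 log n).

Answer: O(n^3 log n)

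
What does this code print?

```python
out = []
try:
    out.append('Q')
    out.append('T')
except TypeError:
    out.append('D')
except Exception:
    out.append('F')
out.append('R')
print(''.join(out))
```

Execution trace: 'Q' (try body) → 'T' (try body, no exception) → 'R' (after the try/except). Output: QTR

Answer: QTR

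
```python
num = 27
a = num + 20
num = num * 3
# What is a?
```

Trace:
`num = 27` → num = 27
`a = num + 20` → a = 47
`num = num * 3` → num = 81
So a = 47

Answer: 47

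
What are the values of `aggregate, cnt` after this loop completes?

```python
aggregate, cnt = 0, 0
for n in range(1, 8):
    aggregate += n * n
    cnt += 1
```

Sum of squares and count
`aggregate, cnt` takes the values: (0, 0) → (1, 0) → (1, 1) → (5, 1) → (5, 2) → (14, 2) → (14, 3) → (30, 3) → (30, 4) → (55, 4) → (55, 5) → (91, 5) → (91, 6) → (140, 6) → (140, 7)

Answer: 140, 7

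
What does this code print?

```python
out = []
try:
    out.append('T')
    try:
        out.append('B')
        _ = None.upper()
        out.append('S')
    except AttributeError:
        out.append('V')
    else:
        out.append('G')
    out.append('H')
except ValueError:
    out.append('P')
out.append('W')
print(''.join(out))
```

Execution trace: 'T' (try body) → 'B' (inner try body) → 'V' (inner except AttributeError) → 'H' (try body, no exception) → 'W' (after the try/except). Output: TBVHW

Answer: TBVHW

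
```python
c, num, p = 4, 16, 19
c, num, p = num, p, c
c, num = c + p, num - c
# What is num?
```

Trace:
`c, num, p = 4, 16, 19` → c = 4; num = 16; p = 19
`c, num, p = num, p, c` → c = 16; num = 19; p = 4
`c, num = c + p, num - c` → c = 20; num = 3
So num = 3

Answer: 3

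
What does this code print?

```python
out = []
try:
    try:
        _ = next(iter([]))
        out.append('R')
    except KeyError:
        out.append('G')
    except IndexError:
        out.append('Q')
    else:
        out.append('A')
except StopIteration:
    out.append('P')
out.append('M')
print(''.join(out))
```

Execution trace: 'P' (outer except StopIteration) → 'M' (after the try/except). Output: PM

Answer: PM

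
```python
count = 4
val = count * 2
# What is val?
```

Trace:
`count = 4` → count = 4
`val = count * 2` → val = 8
So val = 8

Answer: 8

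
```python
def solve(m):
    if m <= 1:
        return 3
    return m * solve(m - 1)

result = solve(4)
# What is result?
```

solve(4) = 4 * 3 * 2 * 3 = 72

Answer: 72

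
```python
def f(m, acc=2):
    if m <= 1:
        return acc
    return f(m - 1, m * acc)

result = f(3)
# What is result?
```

Accumulator trace (n, acc): (3, 2) -> (2, 6) -> (1, 12) -> return 12

Answer: 12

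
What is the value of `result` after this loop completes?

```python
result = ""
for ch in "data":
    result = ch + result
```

Reverse 'data'
`result` takes the values: "" → "d" → "ad" → "tad" → "atad"

Answer: "atad"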